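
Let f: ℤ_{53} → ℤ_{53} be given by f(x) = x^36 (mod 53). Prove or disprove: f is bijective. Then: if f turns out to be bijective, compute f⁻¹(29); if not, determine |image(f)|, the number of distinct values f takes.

14

f(2): Repeated squaring mod 53: 2^1 ≡ 2, 2^2 ≡ 2² = 4, 2^4 ≡ 4² = 16, 2^8 ≡ 16² = 256 ≡ 44, 2^16 ≡ 44² = 1936 ≡ 28, 2^32 ≡ 28² = 784 ≡ 42. Since 36 = 32 + 4, 2^36 ≡ 42·16: 42·16 = 672 ≡ 36. So 2^36 ≡ 36 (mod 53).
f(7): Repeated squaring mod 53: 7^1 ≡ 7, 7^2 ≡ 7² = 49, 7^4 ≡ 49² = 2401 ≡ 16, 7^8 ≡ 16² = 256 ≡ 44, 7^16 ≡ 44² = 1936 ≡ 28, 7^32 ≡ 28² = 784 ≡ 42. Since 36 = 32 + 4, 7^36 ≡ 42·16: 42·16 = 672 ≡ 36. So 7^36 ≡ 36 (mod 53).
So f(2) = f(7) = 36 while 2 ≠ 7, thus f is not injective, hence not bijective.
Since f is not bijective, we determine |image(f)|. Computing x^36 mod 53 for each x (by repeated squaring, reducing mod 53 at every step), the values f(0), f(1), …, f(52) are: 0, 1, 36, 46, 24, 49, 13, 36, 16, 49, 15, 44, 44, 42, 24, 28, 46, 10, 15, 42, 10, 13, 47, 1, 47, 16, 28, 28, 16, 47, 1, 47, 13, 10, 42, 15, 10, 46, 28, 24, 42, 44, 44, 15, 49, 16, 36, 13, 49, 24, 46, 36, 1.
The distinct values are {0, 1, 10, 13, 15, 16, 24, 28, 36, 42, 44, 46, 47, 49}; there are 14 of them.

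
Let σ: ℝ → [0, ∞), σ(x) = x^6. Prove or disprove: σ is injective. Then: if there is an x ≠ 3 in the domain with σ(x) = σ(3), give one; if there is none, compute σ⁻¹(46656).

-3

σ(3) = 729 = (−3)^6 = σ(−3) (since 6 is even), with 3 ≠ −3. So σ is not injective.
For the follow-up, such an x exists: taking x = −3 ∈ ℝ gives σ(−3) = 729 = σ(3) with −3 ≠ 3.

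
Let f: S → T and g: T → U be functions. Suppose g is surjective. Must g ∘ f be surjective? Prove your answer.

not surjective

No. Take S = {0}, T = U = {0, 1, 2, 3}, f(0) = 0, and g = identity (surjective).
Then (g ∘ f)(0) = 0, and 3 ∈ U has no preimage under g ∘ f, so g ∘ f is not surjective.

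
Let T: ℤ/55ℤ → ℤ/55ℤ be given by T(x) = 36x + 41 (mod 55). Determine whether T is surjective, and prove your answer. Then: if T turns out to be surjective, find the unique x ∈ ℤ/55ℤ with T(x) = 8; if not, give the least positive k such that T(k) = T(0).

22

Recall that T is surjective if every y in the codomain equals T(x) for some x in the domain.
Since gcd(36, 55) = 1, 36 is invertible modulo 55. Euclid's algorithm: 55 = 1·36 + 19, 36 = 1·19 + 17, 19 = 1·17 + 2, 17 = 8·2 + 1; back-substituting gives 1 = 26·36 − 17·55, so 36⁻¹ ≡ 26 (mod 55).
Then y ↦ 26(y − 41) is a two-sided inverse to T, so every y ∈ ℤ/55ℤ has a preimage.
So T is surjective.
Since T is surjective, we compute T⁻¹(8): solve 36x + 41 ≡ 8 (mod 55), i.e. 36x ≡ 22 (mod 55).
Multiplying by 36⁻¹ = 26 gives x ≡ 26·22 = 572 = 10·55 + 22 ≡ 22 (mod 55).
Check: T(22) = 36·22 + 41 = 833 = 15·55 + 8 ≡ 8 (mod 55).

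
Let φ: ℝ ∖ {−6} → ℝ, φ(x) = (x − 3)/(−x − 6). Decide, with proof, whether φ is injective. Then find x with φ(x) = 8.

Suppose φ(s) = φ(t). Cross-multiplying: (s − 3)(−t − 6) = (t − 3)(−s − 6).
Expanding both sides and cancelling the symmetric terms leaves −9·(s − t) = 0. Since −9 ≠ 0, s = t. Hence φ is injective.
Solving φ(x) = 8: cross-multiplying gives x − 3 = 8(−x − 6), which rearranges to 9x = −45, so x = −5.

-5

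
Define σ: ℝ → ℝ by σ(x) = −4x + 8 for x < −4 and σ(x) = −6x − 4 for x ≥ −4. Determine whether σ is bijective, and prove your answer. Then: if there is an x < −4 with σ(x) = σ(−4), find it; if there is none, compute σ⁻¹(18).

-11/3

Both pieces are strictly decreasing (slopes −4 and −6), so each is injective on its own interval.
The left piece maps (−∞, −4) onto (24, ∞); the right piece maps [−4, ∞) onto (−∞, 20].
The images leave a gap (24 has no preimage), so σ is not surjective, hence not bijective.
Because the two images are disjoint, no x < −4 has σ(x) = σ(−4), so we compute σ⁻¹(18): 18 lies in (−∞, 20], so solve −6x − 4 = 18: x = (18 + 4)/(−6) = −11/3.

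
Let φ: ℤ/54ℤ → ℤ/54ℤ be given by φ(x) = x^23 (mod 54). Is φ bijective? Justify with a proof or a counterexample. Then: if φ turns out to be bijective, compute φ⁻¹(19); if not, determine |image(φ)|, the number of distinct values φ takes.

38

φ(0) = 0^23 = 0.
φ(6): Repeated squaring mod 54: 6^1 ≡ 6, 6^2 ≡ 6² = 36, 6^4 ≡ 36² = 1296 ≡ 0, 6^8 ≡ 0² = 0, 6^16 ≡ 0² = 0. Since 23 = 16 + 4 + 2 + 1, 6^23 ≡ 0·0·36·6: 0·0 = 0, then 0·36 = 0, then 0·6 = 0. So 6^23 ≡ 0 (mod 54).
So φ(0) = φ(6) = 0 while 0 ≠ 6, hence φ is not injective, hence not bijective.
Since φ is not bijective, we determine |image(φ)|. Computing x^23 mod 54 for each x (by repeated squaring, reducing mod 54 at every step), the values φ(0), φ(1), …, φ(53) are: 0, 1, 32, 27, 52, 47, 0, 13, 44, 27, 46, 23, 0, 43, 38, 27, 4, 35, 0, 37, 14, 27, 34, 29, 0, 49, 26, 27, 28, 5, 0, 25, 20, 27, 40, 17, 0, 19, 50, 27, 16, 11, 0, 31, 8, 27, 10, 41, 0, 7, 2, 27, 22, 53.
The distinct values are {0, 1, 2, 4, 5, 7, 8, 10, 11, 13, 14, 16, 17, 19, 20, 22, 23, 25, 26, 27, 28, 29, 31, 32, 34, 35, 37, 38, 40, 41, 43, 44, 46, 47, 49, 50, 52, 53}; there are 38 of them.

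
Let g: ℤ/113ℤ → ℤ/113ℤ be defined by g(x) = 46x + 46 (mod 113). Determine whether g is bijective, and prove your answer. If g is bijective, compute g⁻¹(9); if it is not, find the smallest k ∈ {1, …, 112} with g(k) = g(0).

Suppose g(s) = g(t) in ℤ/113ℤ. Then 46s + 46 ≡ 46t + 46 (mod 113), hence 46(s − t) ≡ 0 (mod 113).
Since gcd(46, 113) = 1, 46 is invertible modulo 113, thus s − t ≡ 0 (mod 113), i.e. s = t.
We now compute 46⁻¹ mod 113 explicitly. Euclid's algorithm: 113 = 2·46 + 21, 46 = 2·21 + 4, 21 = 5·4 + 1; back-substituting gives 1 = 86·46 − 35·113, so 46⁻¹ ≡ 86 (mod 113).
Then y ↦ 86(y − 46) is a two-sided inverse to g, so every y ∈ ℤ/113ℤ has a preimage.
Therefore g is bijective.
Since g is bijective, we find g⁻¹(9): we need 46x ≡ 9 − 46 ≡ 76 (mod 113). Using 46⁻¹ = 86: x ≡ 86·76 = 6536 = 57·113 + 95, so x = 95.
Check: g(95) = 46·95 + 46 = 4416 = 39·113 + 9 ≡ 9 (mod 113).

95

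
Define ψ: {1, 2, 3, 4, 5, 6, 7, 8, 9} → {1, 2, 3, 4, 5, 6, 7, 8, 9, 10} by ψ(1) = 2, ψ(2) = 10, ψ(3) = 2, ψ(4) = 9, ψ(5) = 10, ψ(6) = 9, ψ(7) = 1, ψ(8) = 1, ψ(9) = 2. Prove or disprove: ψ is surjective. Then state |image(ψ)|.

4

No element maps to 3, so ψ is not surjective.
The image of ψ is {1, 2, 9, 10}, which has 4 elements.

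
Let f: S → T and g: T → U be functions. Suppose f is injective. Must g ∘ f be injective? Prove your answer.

not injective

No. Take S = T = U = {1, 2, 3}, f = identity (injective), and g(x) = 1 for every x.
Then (g ∘ f)(1) = 1 = (g ∘ f)(3) with 1 ≠ 3, so g ∘ f is not injective.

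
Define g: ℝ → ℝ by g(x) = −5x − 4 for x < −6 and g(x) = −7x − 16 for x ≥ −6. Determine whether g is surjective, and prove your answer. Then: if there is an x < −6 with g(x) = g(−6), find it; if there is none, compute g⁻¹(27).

Both pieces are strictly decreasing (slopes −5 and −7), so each is injective on its own interval.
The left piece maps (−∞, −6) onto (26, ∞); the right piece maps [−6, ∞) onto (−∞, 26].
These images together cover ℝ, so g is surjective.
Because the two images are disjoint, no x < −6 has g(x) = g(−6), so we compute g⁻¹(27): 27 lies in (26, ∞), so solve −5x − 4 = 27: x = (27 + 4)/(−5) = −31/5.

-31/5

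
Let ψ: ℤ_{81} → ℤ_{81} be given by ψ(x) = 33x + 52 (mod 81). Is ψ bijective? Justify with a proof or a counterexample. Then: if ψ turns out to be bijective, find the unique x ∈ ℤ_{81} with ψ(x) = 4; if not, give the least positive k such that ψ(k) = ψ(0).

27

Recall that ψ is injective if ψ(s) = ψ(t) implies s = t.
We have gcd(33, 81) = 3 > 1. Taking s = 0 and t = 27: ψ(0) = 52 and ψ(27) = 33·27 + 52 = 943 ≡ 52 (mod 81).
So ψ(0) = ψ(27) while 0 ≠ 27, thus ψ is not injective, hence not bijective.
Since ψ is not bijective, we find the least positive k with ψ(k) = ψ(0): this means 33k ≡ 0 (mod 81), i.e. 81 ∣ 33k. Since gcd(33, 81) = 3, dividing through by 3 this holds exactly when 27 ∣ 11k, and as gcd(11, 27) = 1, exactly when 27 ∣ k.
The smallest positive such k is 27.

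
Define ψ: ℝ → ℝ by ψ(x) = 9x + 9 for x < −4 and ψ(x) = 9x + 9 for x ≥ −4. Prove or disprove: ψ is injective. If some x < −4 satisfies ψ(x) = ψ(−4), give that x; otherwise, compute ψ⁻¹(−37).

Both pieces are strictly increasing (slopes 9 and 9), so each is injective on its own interval.
The left piece maps (−∞, −4) onto (−∞, −27); the right piece maps [−4, ∞) onto [−27, ∞).
These images are disjoint, so no value is attained by both pieces. So ψ is injective.
Because the two images are disjoint, no x < −4 has ψ(x) = ψ(−4), so we compute ψ⁻¹(−37): −37 lies in (−∞, −27), so solve 9x + 9 = −37: x = (−37 − 9)/9 = −46/9.

-46/9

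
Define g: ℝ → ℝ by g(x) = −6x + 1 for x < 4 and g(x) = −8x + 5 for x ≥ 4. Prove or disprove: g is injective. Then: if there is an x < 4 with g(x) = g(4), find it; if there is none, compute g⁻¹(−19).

10/3

Both pieces are strictly decreasing (slopes −6 and −8), so each is injective on its own interval.
The left piece maps (−∞, 4) onto (−23, ∞); the right piece maps [4, ∞) onto (−∞, −27].
These images are disjoint, so no value is attained by both pieces. Thus g is injective.
Because the two images are disjoint, no x < 4 has g(x) = g(4), so we compute g⁻¹(−19): −19 lies in (−23, ∞), so solve −6x + 1 = −19: x = (−19 − 1)/(−6) = 10/3.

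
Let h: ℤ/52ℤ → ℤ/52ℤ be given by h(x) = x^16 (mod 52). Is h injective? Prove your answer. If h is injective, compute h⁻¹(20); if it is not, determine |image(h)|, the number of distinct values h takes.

8

h(1) = 1^16 = 1.
h(5): Repeated squaring mod 52: 5^1 ≡ 5, 5^2 ≡ 5² = 25, 5^4 ≡ 25² = 625 ≡ 1, 5^8 ≡ 1² = 1, 5^16 ≡ 1² = 1. So 5^16 ≡ 1 (mod 52).
So h(1) = h(5) = 1 while 1 ≠ 5, so h is not injective.
Since h is not injective, we determine |image(h)|. Computing x^16 mod 52 for each x (by repeated squaring, reducing mod 52 at every step), the values h(0), h(1), …, h(51) are: 0, 1, 16, 29, 48, 1, 48, 9, 40, 9, 16, 29, 40, 13, 40, 29, 16, 9, 40, 9, 48, 1, 48, 29, 16, 1, 0, 1, 16, 29, 48, 1, 48, 9, 40, 9, 16, 29, 40, 13, 40, 29, 16, 9, 40, 9, 48, 1, 48, 29, 16, 1.
The distinct values are {0, 1, 9, 13, 16, 29, 40, 48}; there are 8 of them.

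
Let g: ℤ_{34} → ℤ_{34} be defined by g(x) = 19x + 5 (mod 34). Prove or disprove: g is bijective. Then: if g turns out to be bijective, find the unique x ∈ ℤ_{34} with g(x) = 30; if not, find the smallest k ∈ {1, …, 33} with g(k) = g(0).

If g(s) = g(t), then 19s ≡ 19t (mod 34). Because gcd(19, 34) = 1, we may cancel 19 to get s ≡ t (mod 34).
We now compute 19⁻¹ mod 34 explicitly. Euclid's algorithm: 34 = 1·19 + 15, 19 = 1·15 + 4, 15 = 3·4 + 3, 4 = 1·3 + 1; back-substituting gives 1 = 9·19 − 5·34, so 19⁻¹ ≡ 9 (mod 34).
Then y ↦ 9(y − 5) is a two-sided inverse to g, so every y ∈ ℤ_{34} has a preimage.
Therefore g is bijective.
Since g is bijective, we compute g⁻¹(30): solve 19x + 5 ≡ 30 (mod 34), i.e. 19x ≡ 25 (mod 34).
Multiplying by 19⁻¹ = 9 gives x ≡ 9·25 = 225 = 6·34 + 21 ≡ 21 (mod 34).
Check: g(21) = 19·21 + 5 = 404 = 11·34 + 30 ≡ 30 (mod 34).

21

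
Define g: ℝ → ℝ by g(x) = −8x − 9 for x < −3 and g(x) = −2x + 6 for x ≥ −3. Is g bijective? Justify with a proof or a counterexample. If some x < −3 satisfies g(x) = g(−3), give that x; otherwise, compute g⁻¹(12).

-3

Both pieces are strictly decreasing (slopes −8 and −2), so each is injective on its own interval.
The left piece maps (−∞, −3) onto (15, ∞); the right piece maps [−3, ∞) onto (−∞, 12].
The images leave a gap (15 has no preimage), so g is not surjective, hence not bijective.
Because the two images are disjoint, no x < −3 has g(x) = g(−3), so we compute g⁻¹(12): 12 lies in (−∞, 12], so solve −2x + 6 = 12: x = (12 − 6)/(−2) = −3.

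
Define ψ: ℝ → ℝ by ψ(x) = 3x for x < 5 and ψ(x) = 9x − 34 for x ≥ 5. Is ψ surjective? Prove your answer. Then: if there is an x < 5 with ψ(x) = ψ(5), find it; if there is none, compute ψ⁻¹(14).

Both pieces are strictly increasing (slopes 3 and 9), so each is injective on its own interval.
The left piece maps (−∞, 5) onto (−∞, 15); the right piece maps [5, ∞) onto [11, ∞).
The union (−∞, 15) ∪ [11, ∞) covers ℝ, so ψ is surjective.
For the follow-up: the images overlap, so an x < 5 with ψ(x) = ψ(5) exists. ψ(5) = 11; solving 3x = 11 for x < 5 gives x = (11 − 0)/3 = 11/3.

11/3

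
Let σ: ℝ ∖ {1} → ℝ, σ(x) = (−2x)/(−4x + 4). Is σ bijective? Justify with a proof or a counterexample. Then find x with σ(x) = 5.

If σ(x) = 1/2, cross-multiplying gives −4(−2x) = −2(−4x + 4), which simplifies to 0 = −8 — false.  So 1/2 has no preimage and σ is not surjective.
Hence σ is not bijective.
Solving σ(x) = 5: cross-multiplying gives −2x = 5(−4x + 4), which rearranges to 18x = 20, so x = 10/9.

10/9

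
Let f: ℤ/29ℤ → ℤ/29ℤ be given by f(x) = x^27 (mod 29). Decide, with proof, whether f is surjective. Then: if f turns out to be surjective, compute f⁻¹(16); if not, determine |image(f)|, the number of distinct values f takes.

Since 29 is prime, the nonzero elements of ℤ/29ℤ form a cyclic group of order 28.
As gcd(27, 28) = 1, raising to the 27th power is a bijection on this group: if x_1^27 ≡ x_2^27 then (x_1x_2^{−1})^27 = 1, and the only element of order dividing gcd(27, 28) = 1 is 1, so x_1 = x_2.
With f(0) = 0 this makes f injective on all of ℤ/29ℤ, hence bijective (finite equal-size domain and codomain). In particular f is surjective.
Since f is surjective, we find the preimage of 16. The inverse of x ↦ x^27 on (ℤ/29ℤ)^× is x ↦ x^27, because 27·27 = 729 = 26·28 + 1 ≡ 1 (mod 28) and x^{28} = 1 for x ≠ 0 (Fermat). So f⁻¹(16) = 16^27 mod 29.
Repeated squaring mod 29: 16^1 ≡ 16, 16^2 ≡ 16² = 256 ≡ 24, 16^4 ≡ 24² = 576 ≡ 25, 16^8 ≡ 25² = 625 ≡ 16, 16^16 ≡ 16² = 256 ≡ 24. Since 27 = 16 + 8 + 2 + 1, 16^27 ≡ 24·16·24·16: 24·16 = 384 ≡ 7, then 7·24 = 168 ≡ 23, then 23·16 = 368 ≡ 20. So 16^27 ≡ 20 (mod 29).
Hence f⁻¹(16) = 20.

20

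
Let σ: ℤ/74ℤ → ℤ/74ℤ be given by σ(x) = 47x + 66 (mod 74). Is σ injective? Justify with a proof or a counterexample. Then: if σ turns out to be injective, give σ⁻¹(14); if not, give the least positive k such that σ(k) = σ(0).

Suppose σ(u) = σ(v) in ℤ/74ℤ. Then 47u + 66 ≡ 47v + 66 (mod 74), thus 47(u − v) ≡ 0 (mod 74).
Since gcd(47, 74) = 1, 47 is invertible modulo 74, hence u − v ≡ 0 (mod 74), i.e. u = v.
Thus σ is injective.
We now compute 47⁻¹ mod 74 explicitly. Euclid's algorithm: 74 = 1·47 + 27, 47 = 1·27 + 20, 27 = 1·20 + 7, 20 = 2·7 + 6, 7 = 1·6 + 1; back-substituting gives 1 = 63·47 − 40·74, so 47⁻¹ ≡ 63 (mod 74).
Since σ is injective, we compute σ⁻¹(14): solve 47x + 66 ≡ 14 (mod 74), i.e. 47x ≡ 22 (mod 74).
Multiplying by 47⁻¹ = 63 gives x ≡ 63·22 = 1386 = 18·74 + 54 ≡ 54 (mod 74).
Check: σ(54) = 47·54 + 66 = 2604 = 35·74 + 14 ≡ 14 (mod 74).

54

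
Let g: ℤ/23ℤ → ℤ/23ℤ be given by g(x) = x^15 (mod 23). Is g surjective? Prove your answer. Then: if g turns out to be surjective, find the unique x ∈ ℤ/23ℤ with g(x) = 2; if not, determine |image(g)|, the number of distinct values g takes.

8

Since 23 is prime, the nonzero elements of ℤ/23ℤ form a cyclic group of order 22.
As gcd(15, 22) = 1, raising to the 15th power is a bijection on this group: if a^15 ≡ b^15 then (ab^{−1})^15 = 1, and the only element of order dividing gcd(15, 22) = 1 is 1, so a = b.
With g(0) = 0 this makes g injective on all of ℤ/23ℤ, hence bijective (finite equal-size domain and codomain). In particular g is surjective.
Since g is surjective, we find the preimage of 2. The inverse of x ↦ x^15 on (ℤ/23ℤ)^× is x ↦ x^3, because 15·3 = 45 = 2·22 + 1 ≡ 1 (mod 22) and x^{22} = 1 for x ≠ 0 (Fermat). So g⁻¹(2) = 2^3 mod 23.
Repeated squaring mod 23: 2^1 ≡ 2, 2^2 ≡ 2² = 4. Since 3 = 2 + 1, 2^3 ≡ 4·2: 4·2 = 8. So 2^3 ≡ 8 (mod 23).
Hence g⁻¹(2) = 8.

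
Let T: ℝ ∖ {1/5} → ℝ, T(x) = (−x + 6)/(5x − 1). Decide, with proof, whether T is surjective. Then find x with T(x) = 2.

If T(x) = −1/5, cross-multiplying gives 5(−x + 6) = −1(5x − 1), which simplifies to 30 = 1 — false.  So −1/5 has no preimage and T is not surjective.
Solving T(x) = 2: cross-multiplying gives −x + 6 = 2(5x − 1), which rearranges to −11x = −8, so x = 8/11.

8/11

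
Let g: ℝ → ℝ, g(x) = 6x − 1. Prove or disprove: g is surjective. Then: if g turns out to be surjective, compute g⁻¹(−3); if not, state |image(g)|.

For any y ∈ ℝ, x = (y + 1)/6 satisfies g(x) = y.
Thus g is surjective.
Since g is surjective, we compute g⁻¹(−3) = (−3 + 1)/6 = −1/3.

-1/3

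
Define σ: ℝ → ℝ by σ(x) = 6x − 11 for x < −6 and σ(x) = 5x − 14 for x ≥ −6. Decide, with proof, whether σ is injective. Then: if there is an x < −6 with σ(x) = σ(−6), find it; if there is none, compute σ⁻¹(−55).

-22/3

Both pieces are strictly increasing (slopes 6 and 5), so each is injective on its own interval.
The left piece maps (−∞, −6) onto (−∞, −47); the right piece maps [−6, ∞) onto [−44, ∞).
These images are disjoint, so no value is attained by both pieces. So σ is injective.
Because the two images are disjoint, no x < −6 has σ(x) = σ(−6), so we compute σ⁻¹(−55): −55 lies in (−∞, −47), so solve 6x − 11 = −55: x = (−55 + 11)/6 = −22/3.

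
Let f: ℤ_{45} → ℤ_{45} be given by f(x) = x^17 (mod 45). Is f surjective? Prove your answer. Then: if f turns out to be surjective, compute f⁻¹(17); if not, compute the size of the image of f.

f(0) = 0^17 = 0.
f(15): Repeated squaring mod 45: 15^1 ≡ 15, 15^2 ≡ 15² = 225 ≡ 0, 15^4 ≡ 0² = 0, 15^8 ≡ 0² = 0, 15^16 ≡ 0² = 0. Since 17 = 16 + 1, 15^17 ≡ 0·15: 0·15 = 0. So 15^17 ≡ 0 (mod 45).
So f(0) = f(15) = 0 while 0 ≠ 15, thus f is not injective.
A non-injective map from the 45-element set ℤ_{45} to itself takes at most 44 distinct values, so it cannot be surjective. So f is not surjective.
Since f is not surjective, we determine |image(f)|. Computing x^17 mod 45 for each x (by repeated squaring, reducing mod 45 at every step), the values f(0), f(1), …, f(44) are: 0, 1, 32, 18, 34, 20, 36, 22, 8, 9, 10, 41, 27, 43, 29, 0, 31, 17, 18, 19, 5, 36, 7, 38, 9, 40, 26, 27, 28, 14, 0, 16, 2, 18, 4, 35, 36, 37, 23, 9, 25, 11, 27, 13, 44.
The distinct values are {0, 1, 2, 4, 5, 7, 8, 9, 10, 11, 13, 14, 16, 17, 18, 19, 20, 22, 23, 25, 26, 27, 28, 29, 31, 32, 34, 35, 36, 37, 38, 40, 41, 43, 44}; there are 35 of them.

35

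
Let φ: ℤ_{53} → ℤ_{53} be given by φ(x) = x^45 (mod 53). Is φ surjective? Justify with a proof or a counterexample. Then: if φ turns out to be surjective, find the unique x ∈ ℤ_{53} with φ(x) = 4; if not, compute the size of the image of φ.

43

Since 53 is prime, the nonzero elements of ℤ_{53} form a cyclic group of order 52.
As gcd(45, 52) = 1, raising to the 45th power is a bijection on this group: if u^45 ≡ v^45 then (uv^{−1})^45 = 1, and the only element of order dividing gcd(45, 52) = 1 is 1, so u = v.
With φ(0) = 0 this makes φ injective on all of ℤ_{53}, hence bijective (finite equal-size domain and codomain). In particular φ is surjective.
Since φ is surjective, we find the preimage of 4. The inverse of x ↦ x^45 on (ℤ_{53})^× is x ↦ x^37, because 45·37 = 1665 = 32·52 + 1 ≡ 1 (mod 52) and x^{52} = 1 for x ≠ 0 (Fermat). So φ⁻¹(4) = 4^37 mod 53.
Repeated squaring mod 53: 4^1 ≡ 4, 4^2 ≡ 4² = 16, 4^4 ≡ 16² = 256 ≡ 44, 4^8 ≡ 44² = 1936 ≡ 28, 4^16 ≡ 28² = 784 ≡ 42, 4^32 ≡ 42² = 1764 ≡ 15. Since 37 = 32 + 4 + 1, 4^37 ≡ 15·44·4: 15·44 = 660 ≡ 24, then 24·4 = 96 ≡ 43. So 4^37 ≡ 43 (mod 53).
Hence φ⁻¹(4) = 43.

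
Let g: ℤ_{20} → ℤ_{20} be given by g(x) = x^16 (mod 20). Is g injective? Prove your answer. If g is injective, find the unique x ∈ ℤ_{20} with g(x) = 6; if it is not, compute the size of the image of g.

g(1) = 1^16 = 1.
g(3): Repeated squaring mod 20: 3^1 ≡ 3, 3^2 ≡ 3² = 9, 3^4 ≡ 9² = 81 ≡ 1, 3^8 ≡ 1² = 1, 3^16 ≡ 1² = 1. So 3^16 ≡ 1 (mod 20).
So g(1) = g(3) = 1 while 1 ≠ 3, so g is not injective.
Since g is not injective, we determine |image(g)|. Computing x^16 mod 20 for each x (by repeated squaring, reducing mod 20 at every step), the values g(0), g(1), …, g(19) are: 0, 1, 16, 1, 16, 5, 16, 1, 16, 1, 0, 1, 16, 1, 16, 5, 16, 1, 16, 1.
The distinct values are {0, 1, 5, 16}; there are 4 of them.

4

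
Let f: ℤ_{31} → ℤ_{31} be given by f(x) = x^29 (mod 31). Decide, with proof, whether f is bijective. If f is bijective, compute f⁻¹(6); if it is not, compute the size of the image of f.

26

Since 31 is prime, the nonzero elements of ℤ_{31} form a cyclic group of order 30.
As gcd(29, 30) = 1, raising to the 29th power is a bijection on this group: if x_1^29 ≡ x_2^29 then (x_1x_2^{−1})^29 = 1, and the only element of order dividing gcd(29, 30) = 1 is 1, so x_1 = x_2.
With f(0) = 0 this makes f injective on all of ℤ_{31}, hence bijective (finite equal-size domain and codomain). In particular f is bijective.
Since f is bijective, we find the preimage of 6. The inverse of x ↦ x^29 on (ℤ_{31})^× is x ↦ x^29, because 29·29 = 841 = 28·30 + 1 ≡ 1 (mod 30) and x^{30} = 1 for x ≠ 0 (Fermat). So f⁻¹(6) = 6^29 mod 31.
Repeated squaring mod 31: 6^1 ≡ 6, 6^2 ≡ 6² = 36 ≡ 5, 6^4 ≡ 5² = 25, 6^8 ≡ 25² = 625 ≡ 5, 6^16 ≡ 5² = 25. Since 29 = 16 + 8 + 4 + 1, 6^29 ≡ 25·5·25·6: 25·5 = 125 ≡ 1, then 1·25 = 25, then 25·6 = 150 ≡ 26. So 6^29 ≡ 26 (mod 31).
Hence f⁻¹(6) = 26.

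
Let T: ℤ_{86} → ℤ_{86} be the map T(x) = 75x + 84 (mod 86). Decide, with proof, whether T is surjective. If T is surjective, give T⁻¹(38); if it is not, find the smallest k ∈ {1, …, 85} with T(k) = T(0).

Since gcd(75, 86) = 1, 75 is invertible modulo 86. Euclid's algorithm: 86 = 1·75 + 11, 75 = 6·11 + 9, 11 = 1·9 + 2, 9 = 4·2 + 1; back-substituting gives 1 = 39·75 − 34·86, so 75⁻¹ ≡ 39 (mod 86).
For any y ∈ ℤ_{86}, x = 39(y − 84) mod 86 satisfies T(x) = 75·39(y − 84) + 84 ≡ y (since 75·39 ≡ 1 mod 86). So every y has a preimage.
Hence T is surjective.
Since T is surjective, we find T⁻¹(38): we need 75x ≡ 38 − 84 ≡ 40 (mod 86). Using 75⁻¹ = 39: x ≡ 39·40 = 1560 = 18·86 + 12, so x = 12.
Check: T(12) = 75·12 + 84 = 984 = 11·86 + 38 ≡ 38 (mod 86).

12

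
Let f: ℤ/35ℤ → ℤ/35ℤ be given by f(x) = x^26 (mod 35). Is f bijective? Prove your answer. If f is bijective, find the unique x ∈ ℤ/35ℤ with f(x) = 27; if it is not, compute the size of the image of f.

f(1) = 1^26 = 1.
f(6): Repeated squaring mod 35: 6^1 ≡ 6, 6^2 ≡ 6² = 36 ≡ 1, 6^4 ≡ 1² = 1, 6^8 ≡ 1² = 1, 6^16 ≡ 1² = 1. Since 26 = 16 + 8 + 2, 6^26 ≡ 1·1·1: 1·1 = 1, then 1·1 = 1. So 6^26 ≡ 1 (mod 35).
So f(1) = f(6) = 1 while 1 ≠ 6, so f is not injective, hence not bijective.
Since f is not bijective, we determine |image(f)|. Computing x^26 mod 35 for each x (by repeated squaring, reducing mod 35 at every step), the values f(0), f(1), …, f(34) are: 0, 1, 4, 9, 16, 25, 1, 14, 29, 11, 30, 16, 4, 29, 21, 15, 11, 9, 9, 11, 15, 21, 29, 4, 16, 30, 11, 29, 14, 1, 25, 16, 9, 4, 1.
The distinct values are {0, 1, 4, 9, 11, 14, 15, 16, 21, 25, 29, 30}; there are 12 of them.

12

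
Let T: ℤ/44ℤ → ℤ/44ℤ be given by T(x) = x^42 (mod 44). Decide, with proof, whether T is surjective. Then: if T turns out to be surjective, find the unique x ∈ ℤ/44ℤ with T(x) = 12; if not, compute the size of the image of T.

T(10): Repeated squaring mod 44: 10^1 ≡ 10, 10^2 ≡ 10² = 100 ≡ 12, 10^4 ≡ 12² = 144 ≡ 12, 10^8 ≡ 12² = 144 ≡ 12, 10^16 ≡ 12² = 144 ≡ 12, 10^32 ≡ 12² = 144 ≡ 12. Since 42 = 32 + 8 + 2, 10^42 ≡ 12·12·12: 12·12 = 144 ≡ 12, then 12·12 = 144 ≡ 12. So 10^42 ≡ 12 (mod 44).
T(12): Repeated squaring mod 44: 12^1 ≡ 12, 12^2 ≡ 12² = 144 ≡ 12, 12^4 ≡ 12² = 144 ≡ 12, 12^8 ≡ 12² = 144 ≡ 12, 12^16 ≡ 12² = 144 ≡ 12, 12^32 ≡ 12² = 144 ≡ 12. Since 42 = 32 + 8 + 2, 12^42 ≡ 12·12·12: 12·12 = 144 ≡ 12, then 12·12 = 144 ≡ 12. So 12^42 ≡ 12 (mod 44).
So T(10) = T(12) = 12 while 10 ≠ 12, thus T is not injective.
A non-injective map from the 44-element set ℤ/44ℤ to itself takes at most 43 distinct values, so it cannot be surjective. Therefore T is not surjective.
Since T is not surjective, we determine |image(T)|. Computing x^42 mod 44 for each x (by repeated squaring, reducing mod 44 at every step), the values T(0), T(1), …, T(43) are: 0, 1, 4, 9, 16, 25, 36, 5, 20, 37, 12, 33, 12, 37, 20, 5, 36, 25, 16, 9, 4, 1, 0, 1, 4, 9, 16, 25, 36, 5, 20, 37, 12, 33, 12, 37, 20, 5, 36, 25, 16, 9, 4, 1.
The distinct values are {0, 1, 4, 5, 9, 12, 16, 20, 25, 33, 36, 37}; there are 12 of them.

12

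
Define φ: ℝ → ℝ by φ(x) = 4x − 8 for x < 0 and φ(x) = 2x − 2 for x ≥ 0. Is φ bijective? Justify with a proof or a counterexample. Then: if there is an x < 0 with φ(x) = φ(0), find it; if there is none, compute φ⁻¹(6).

4

Both pieces are strictly increasing (slopes 4 and 2), so each is injective on its own interval.
The left piece maps (−∞, 0) onto (−∞, −8); the right piece maps [0, ∞) onto [−2, ∞).
The images leave a gap (−8 has no preimage), so φ is not surjective, hence not bijective.
Because the two images are disjoint, no x < 0 has φ(x) = φ(0), so we compute φ⁻¹(6): 6 lies in [−2, ∞), so solve 2x − 2 = 6: x = (6 + 2)/2 = 4.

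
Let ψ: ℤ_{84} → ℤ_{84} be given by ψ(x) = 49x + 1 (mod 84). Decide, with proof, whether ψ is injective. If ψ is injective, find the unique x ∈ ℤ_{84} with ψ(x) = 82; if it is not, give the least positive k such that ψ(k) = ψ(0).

12

By definition, injectivity means: for all a, b in the domain, ψ(a) = ψ(b) implies a = b.
We have gcd(49, 84) = 7 > 1. Taking a = 0 and b = 12: ψ(0) = 1 and ψ(12) = 49·12 + 1 = 589 ≡ 1 (mod 84).
So ψ(0) = ψ(12) while 0 ≠ 12, hence ψ is not injective.
Since ψ is not injective, we find the least positive k with ψ(k) = ψ(0): this means 49k ≡ 0 (mod 84), i.e. 84 ∣ 49k. Since gcd(49, 84) = 7, dividing through by 7 this holds exactly when 12 ∣ 7k, and as gcd(7, 12) = 1, exactly when 12 ∣ k.
The smallest positive such k is 12.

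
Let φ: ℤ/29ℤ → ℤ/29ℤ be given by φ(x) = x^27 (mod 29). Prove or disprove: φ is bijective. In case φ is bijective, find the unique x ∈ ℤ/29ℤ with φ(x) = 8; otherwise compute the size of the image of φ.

Since 29 is prime, the nonzero elements of ℤ/29ℤ form a cyclic group of order 28.
As gcd(27, 28) = 1, raising to the 27th power is a bijection on this group: if a^27 ≡ b^27 then (ab^{−1})^27 = 1, and the only element of order dividing gcd(27, 28) = 1 is 1, so a = b.
With φ(0) = 0 this makes φ injective on all of ℤ/29ℤ, hence bijective (finite equal-size domain and codomain). In particular φ is bijective.
Since φ is bijective, we find the preimage of 8. The inverse of x ↦ x^27 on (ℤ/29ℤ)^× is x ↦ x^27, because 27·27 = 729 = 26·28 + 1 ≡ 1 (mod 28) and x^{28} = 1 for x ≠ 0 (Fermat). So φ⁻¹(8) = 8^27 mod 29.
Repeated squaring mod 29: 8^1 ≡ 8, 8^2 ≡ 8² = 64 ≡ 6, 8^4 ≡ 6² = 36 ≡ 7, 8^8 ≡ 7² = 49 ≡ 20, 8^16 ≡ 20² = 400 ≡ 23. Since 27 = 16 + 8 + 2 + 1, 8^27 ≡ 23·20·6·8: 23·20 = 460 ≡ 25, then 25·6 = 150 ≡ 5, then 5·8 = 40 ≡ 11. So 8^27 ≡ 11 (mod 29).
Hence φ⁻¹(8) = 11.

11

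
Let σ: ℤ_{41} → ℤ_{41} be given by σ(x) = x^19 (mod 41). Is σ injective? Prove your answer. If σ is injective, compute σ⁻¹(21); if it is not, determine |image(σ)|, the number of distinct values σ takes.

2

Since 41 is prime, the nonzero elements of ℤ_{41} form a cyclic group of order 40.
As gcd(19, 40) = 1, raising to the 19th power is a bijection on this group: if s^19 ≡ t^19 then (st^{−1})^19 = 1, and the only element of order dividing gcd(19, 40) = 1 is 1, so s = t.
With σ(0) = 0 this makes σ injective on all of ℤ_{41}, hence bijective (finite equal-size domain and codomain). In particular σ is injective.
Since σ is injective, we find the preimage of 21. The inverse of x ↦ x^19 on (ℤ_{41})^× is x ↦ x^19, because 19·19 = 361 = 9·40 + 1 ≡ 1 (mod 40) and x^{40} = 1 for x ≠ 0 (Fermat). So σ⁻¹(21) = 21^19 mod 41.
Repeated squaring mod 41: 21^1 ≡ 21, 21^2 ≡ 21² = 441 ≡ 31, 21^4 ≡ 31² = 961 ≡ 18, 21^8 ≡ 18² = 324 ≡ 37, 21^16 ≡ 37² = 1369 ≡ 16. Since 19 = 16 + 2 + 1, 21^19 ≡ 16·31·21: 16·31 = 496 ≡ 4, then 4·21 = 84 ≡ 2. So 21^19 ≡ 2 (mod 41).
Hence σ⁻¹(21) = 2.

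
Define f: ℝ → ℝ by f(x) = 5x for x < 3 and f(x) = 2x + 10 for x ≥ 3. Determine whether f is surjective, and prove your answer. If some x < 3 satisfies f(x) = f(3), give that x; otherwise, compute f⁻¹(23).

13/2

Both pieces are strictly increasing (slopes 5 and 2), so each is injective on its own interval.
The left piece maps (−∞, 3) onto (−∞, 15); the right piece maps [3, ∞) onto [16, ∞).
The union (−∞, 15) ∪ [16, ∞) omits the interval between 15 and 16; in particular 15 has no preimage. So f is not surjective.
Because the two images are disjoint, no x < 3 has f(x) = f(3), so we compute f⁻¹(23): 23 lies in [16, ∞), so solve 2x + 10 = 23: x = (23 − 10)/2 = 13/2.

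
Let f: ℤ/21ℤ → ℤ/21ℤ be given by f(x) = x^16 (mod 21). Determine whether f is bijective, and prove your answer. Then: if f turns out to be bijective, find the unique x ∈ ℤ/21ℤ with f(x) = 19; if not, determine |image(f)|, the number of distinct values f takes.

8

f(2): Repeated squaring mod 21: 2^1 ≡ 2, 2^2 ≡ 2² = 4, 2^4 ≡ 4² = 16, 2^8 ≡ 16² = 256 ≡ 4, 2^16 ≡ 4² = 16. So 2^16 ≡ 16 (mod 21).
f(5): Repeated squaring mod 21: 5^1 ≡ 5, 5^2 ≡ 5² = 25 ≡ 4, 5^4 ≡ 4² = 16, 5^8 ≡ 16² = 256 ≡ 4, 5^16 ≡ 4² = 16. So 5^16 ≡ 16 (mod 21).
So f(2) = f(5) = 16 while 2 ≠ 5, so f is not injective, hence not bijective.
Since f is not bijective, we determine |image(f)|. Computing x^16 mod 21 for each x (by repeated squaring, reducing mod 21 at every step), the values f(0), f(1), …, f(20) are: 0, 1, 16, 18, 4, 16, 15, 7, 1, 9, 4, 4, 9, 1, 7, 15, 16, 4, 18, 16, 1.
The distinct values are {0, 1, 4, 7, 9, 15, 16, 18}; there are 8 of them.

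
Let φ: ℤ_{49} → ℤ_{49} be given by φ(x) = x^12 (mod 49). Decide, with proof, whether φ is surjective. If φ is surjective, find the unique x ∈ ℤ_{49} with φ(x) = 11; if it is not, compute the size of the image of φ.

8

φ(3): Repeated squaring mod 49: 3^1 ≡ 3, 3^2 ≡ 3² = 9, 3^4 ≡ 9² = 81 ≡ 32, 3^8 ≡ 32² = 1024 ≡ 44. Since 12 = 8 + 4, 3^12 ≡ 44·32: 44·32 = 1408 ≡ 36. So 3^12 ≡ 36 (mod 49).
φ(5): Repeated squaring mod 49: 5^1 ≡ 5, 5^2 ≡ 5² = 25, 5^4 ≡ 25² = 625 ≡ 37, 5^8 ≡ 37² = 1369 ≡ 46. Since 12 = 8 + 4, 5^12 ≡ 46·37: 46·37 = 1702 ≡ 36. So 5^12 ≡ 36 (mod 49).
So φ(3) = φ(5) = 36 while 3 ≠ 5, hence φ is not injective.
A non-injective map from the 49-element set ℤ_{49} to itself takes at most 48 distinct values, so it cannot be surjective. Thus φ is not surjective.
Since φ is not surjective, we determine |image(φ)|. Computing x^12 mod 49 for each x (by repeated squaring, reducing mod 49 at every step), the values φ(0), φ(1), …, φ(48) are: 0, 1, 29, 36, 8, 36, 15, 0, 36, 22, 15, 29, 43, 29, 0, 22, 15, 43, 1, 1, 43, 0, 8, 8, 22, 22, 8, 8, 0, 43, 1, 1, 43, 15, 22, 0, 29, 43, 29, 15, 22, 36, 0, 15, 36, 8, 36, 29, 1.
The distinct values are {0, 1, 8, 15, 22, 29, 36, 43}; there are 8 of them.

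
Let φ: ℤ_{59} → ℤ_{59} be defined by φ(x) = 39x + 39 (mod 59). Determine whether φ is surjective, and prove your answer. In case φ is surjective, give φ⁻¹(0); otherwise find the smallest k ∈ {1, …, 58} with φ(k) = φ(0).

58

Since gcd(39, 59) = 1, 39 is invertible modulo 59. Euclid's algorithm: 59 = 1·39 + 20, 39 = 1·20 + 19, 20 = 1·19 + 1; back-substituting gives 1 = 56·39 − 37·59, so 39⁻¹ ≡ 56 (mod 59).
Then y ↦ 56(y − 39) is a two-sided inverse to φ, so every y ∈ ℤ_{59} has a preimage.
Thus φ is surjective.
Since φ is surjective, we find φ⁻¹(0): we need 39x ≡ 0 − 39 ≡ 20 (mod 59). Using 39⁻¹ = 56: x ≡ 56·20 = 1120 = 18·59 + 58, so x = 58.
Check: φ(58) = 39·58 + 39 = 2301 = 39·59 + 0 ≡ 0 (mod 59).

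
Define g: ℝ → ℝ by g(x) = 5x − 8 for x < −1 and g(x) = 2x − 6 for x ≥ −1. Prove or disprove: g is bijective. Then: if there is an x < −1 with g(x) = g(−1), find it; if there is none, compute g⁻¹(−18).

-2

Both pieces are strictly increasing (slopes 5 and 2), so each is injective on its own interval.
The left piece maps (−∞, −1) onto (−∞, −13); the right piece maps [−1, ∞) onto [−8, ∞).
The images leave a gap (−13 has no preimage), so g is not surjective, hence not bijective.
Because the two images are disjoint, no x < −1 has g(x) = g(−1), so we compute g⁻¹(−18): −18 lies in (−∞, −13), so solve 5x − 8 = −18: x = (−18 + 8)/5 = −2.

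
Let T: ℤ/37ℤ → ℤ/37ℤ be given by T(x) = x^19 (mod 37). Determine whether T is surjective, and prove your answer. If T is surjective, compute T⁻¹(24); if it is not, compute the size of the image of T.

13

Since 37 is prime, the nonzero elements of ℤ/37ℤ form a cyclic group of order 36.
As gcd(19, 36) = 1, raising to the 19th power is a bijection on this group: if u^19 ≡ v^19 then (uv^{−1})^19 = 1, and the only element of order dividing gcd(19, 36) = 1 is 1, so u = v.
With T(0) = 0 this makes T injective on all of ℤ/37ℤ, hence bijective (finite equal-size domain and codomain). In particular T is surjective.
Since T is surjective, we find the preimage of 24. The inverse of x ↦ x^19 on (ℤ/37ℤ)^× is x ↦ x^19, because 19·19 = 361 = 10·36 + 1 ≡ 1 (mod 36) and x^{36} = 1 for x ≠ 0 (Fermat). So T⁻¹(24) = 24^19 mod 37.
Repeated squaring mod 37: 24^1 ≡ 24, 24^2 ≡ 24² = 576 ≡ 21, 24^4 ≡ 21² = 441 ≡ 34, 24^8 ≡ 34² = 1156 ≡ 9, 24^16 ≡ 9² = 81 ≡ 7. Since 19 = 16 + 2 + 1, 24^19 ≡ 7·21·24: 7·21 = 147 ≡ 36, then 36·24 = 864 ≡ 13. So 24^19 ≡ 13 (mod 37).
Hence T⁻¹(24) = 13.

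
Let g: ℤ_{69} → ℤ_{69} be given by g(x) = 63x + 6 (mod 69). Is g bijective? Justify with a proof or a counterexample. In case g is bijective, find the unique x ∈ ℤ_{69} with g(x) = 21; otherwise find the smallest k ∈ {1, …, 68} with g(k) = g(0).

23

We have gcd(63, 69) = 3 > 1. Taking a = 0 and b = 23: g(0) = 6 and g(23) = 63·23 + 6 = 1455 ≡ 6 (mod 69).
So g(0) = g(23) while 0 ≠ 23, hence g is not injective, hence not bijective.
Since g is not bijective, we find the least positive k with g(k) = g(0): this means 63k ≡ 0 (mod 69), i.e. 69 ∣ 63k. Since gcd(63, 69) = 3, dividing through by 3 this holds exactly when 23 ∣ 21k, and as gcd(21, 23) = 1, exactly when 23 ∣ k.
The smallest positive such k is 23.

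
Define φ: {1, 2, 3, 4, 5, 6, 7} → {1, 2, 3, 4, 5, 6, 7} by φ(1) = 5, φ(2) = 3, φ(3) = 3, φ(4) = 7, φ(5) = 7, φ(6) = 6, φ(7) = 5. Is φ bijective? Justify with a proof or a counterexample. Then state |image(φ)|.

4

φ(2) = 3 = φ(3) with 2 ≠ 3, so φ is not injective, hence not bijective.
The image of φ is {3, 5, 6, 7}, which has 4 elements.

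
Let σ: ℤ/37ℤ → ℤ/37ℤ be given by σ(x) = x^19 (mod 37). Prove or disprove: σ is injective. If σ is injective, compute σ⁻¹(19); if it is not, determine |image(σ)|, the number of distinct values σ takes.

Since 37 is prime, the nonzero elements of ℤ/37ℤ form a cyclic group of order 36.
As gcd(19, 36) = 1, raising to the 19th power is a bijection on this group: if s^19 ≡ t^19 then (st^{−1})^19 = 1, and the only element of order dividing gcd(19, 36) = 1 is 1, so s = t.
With σ(0) = 0 this makes σ injective on all of ℤ/37ℤ, hence bijective (finite equal-size domain and codomain). In particular σ is injective.
Since σ is injective, we find the preimage of 19. The inverse of x ↦ x^19 on (ℤ/37ℤ)^× is x ↦ x^19, because 19·19 = 361 = 10·36 + 1 ≡ 1 (mod 36) and x^{36} = 1 for x ≠ 0 (Fermat). So σ⁻¹(19) = 19^19 mod 37.
Repeated squaring mod 37: 19^1 ≡ 19, 19^2 ≡ 19² = 361 ≡ 28, 19^4 ≡ 28² = 784 ≡ 7, 19^8 ≡ 7² = 49 ≡ 12, 19^16 ≡ 12² = 144 ≡ 33. Since 19 = 16 + 2 + 1, 19^19 ≡ 33·28·19: 33·28 = 924 ≡ 36, then 36·19 = 684 ≡ 18. So 19^19 ≡ 18 (mod 37).
Hence σ⁻¹(19) = 18.

18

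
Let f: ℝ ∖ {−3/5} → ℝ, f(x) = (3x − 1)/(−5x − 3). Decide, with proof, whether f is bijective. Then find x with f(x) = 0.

If f(x) = −3/5, cross-multiplying gives −5(3x − 1) = 3(−5x − 3), which simplifies to 5 = −9 — false.  So −3/5 has no preimage and f is not surjective.
Hence f is not bijective.
Solving f(x) = 0: cross-multiplying gives 3x − 1 = 0(−5x − 3), which rearranges to 3x = 1, so x = 1/3.

1/3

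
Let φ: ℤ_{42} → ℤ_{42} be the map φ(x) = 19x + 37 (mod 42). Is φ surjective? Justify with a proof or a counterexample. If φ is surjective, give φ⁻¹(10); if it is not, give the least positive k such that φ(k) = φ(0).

3

Since gcd(19, 42) = 1, 19 is invertible modulo 42. Euclid's algorithm: 42 = 2·19 + 4, 19 = 4·4 + 3, 4 = 1·3 + 1; back-substituting gives 1 = 31·19 − 14·42, so 19⁻¹ ≡ 31 (mod 42).
For any y ∈ ℤ_{42}, x = 31(y − 37) mod 42 satisfies φ(x) = 19·31(y − 37) + 37 ≡ y (since 19·31 ≡ 1 mod 42). So every y has a preimage.
Hence φ is surjective.
Since φ is surjective, we find φ⁻¹(10): we need 19x ≡ 10 − 37 ≡ 15 (mod 42). Using 19⁻¹ = 31: x ≡ 31·15 = 465 = 11·42 + 3, so x = 3.
Check: φ(3) = 19·3 + 37 = 94 = 2·42 + 10 ≡ 10 (mod 42).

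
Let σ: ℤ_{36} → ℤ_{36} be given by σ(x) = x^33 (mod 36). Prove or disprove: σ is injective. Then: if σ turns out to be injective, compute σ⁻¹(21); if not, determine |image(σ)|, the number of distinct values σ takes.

σ(0) = 0^33 = 0.
σ(6): Repeated squaring mod 36: 6^1 ≡ 6, 6^2 ≡ 6² = 36 ≡ 0, 6^4 ≡ 0² = 0, 6^8 ≡ 0² = 0, 6^16 ≡ 0² = 0, 6^32 ≡ 0² = 0. Since 33 = 32 + 1, 6^33 ≡ 0·6: 0·6 = 0. So 6^33 ≡ 0 (mod 36).
So σ(0) = σ(6) = 0 while 0 ≠ 6, so σ is not injective.
Since σ is not injective, we determine |image(σ)|. Computing x^33 mod 36 for each x (by repeated squaring, reducing mod 36 at every step), the values σ(0), σ(1), …, σ(35) are: 0, 1, 8, 27, 28, 17, 0, 19, 8, 9, 28, 35, 0, 1, 8, 27, 28, 17, 0, 19, 8, 9, 28, 35, 0, 1, 8, 27, 28, 17, 0, 19, 8, 9, 28, 35.
The distinct values are {0, 1, 8, 9, 17, 19, 27, 28, 35}; there are 9 of them.

9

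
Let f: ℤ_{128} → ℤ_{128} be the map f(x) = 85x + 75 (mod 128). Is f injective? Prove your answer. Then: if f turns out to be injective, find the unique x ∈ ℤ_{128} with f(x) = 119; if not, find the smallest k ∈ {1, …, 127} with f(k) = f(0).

Suppose f(s) = f(t) in ℤ_{128}. Then 85s + 75 ≡ 85t + 75 (mod 128), therefore 85(s − t) ≡ 0 (mod 128).
Since gcd(85, 128) = 1, 85 is invertible modulo 128, thus s − t ≡ 0 (mod 128), i.e. s = t.
Therefore f is injective.
We now compute 85⁻¹ mod 128 explicitly. Euclid's algorithm: 128 = 1·85 + 43, 85 = 1·43 + 42, 43 = 1·42 + 1; back-substituting gives 1 = 125·85 − 83·128, so 85⁻¹ ≡ 125 (mod 128).
Since f is injective, we compute f⁻¹(119): solve 85x + 75 ≡ 119 (mod 128), i.e. 85x ≡ 44 (mod 128).
Multiplying by 85⁻¹ = 125 gives x ≡ 125·44 = 5500 = 42·128 + 124 ≡ 124 (mod 128).
Check: f(124) = 85·124 + 75 = 10615 = 82·128 + 119 ≡ 119 (mod 128).

124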